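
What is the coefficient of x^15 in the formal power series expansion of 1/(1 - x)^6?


The negative binomial / multiset identity is
1/(1 - x)^r = sum_{k>=0} C(k + r - 1, r - 1) x^k.
Here r = 6 and k = 15, so the coefficient is
C(15 + 5, 5) = C(20, 5)
= 15504

15504


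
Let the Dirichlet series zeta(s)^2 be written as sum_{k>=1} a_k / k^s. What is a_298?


The Dirichlet convolution of the constant function 1 with itself gives (1 * 1)(k) = sum_{d | k} 1 = d(k), the number of positive divisors of k.
Since zeta(s) = sum_{k>=1} 1/k^s, we have zeta(s)^2 = sum_{k>=1} d(k)/k^s, so a_k = d(k).
For k = 298: the divisors are 1, 2, 149, 298.
Count = 4.

4


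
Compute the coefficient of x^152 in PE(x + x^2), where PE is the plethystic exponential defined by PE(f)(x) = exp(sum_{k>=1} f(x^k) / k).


With f(x) = x + x^2, the exponent is sum_{k>=1} (x^k + x^(2k)) / k = -ln(1 - x) - ln(1 - x^2). Exponentiating:
PE(x + x^2) = 1 / ((1 - x)(1 - x^2)).
This is the generating function for partitions of n into parts of size 1 or 2. The number of 2's can be any j in 0..76, and the rest are 1's, so
[x^152] = floor(152/2) + 1 = 77.

77


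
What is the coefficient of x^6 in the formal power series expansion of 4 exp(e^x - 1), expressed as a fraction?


exp(e^x - 1) is the exponential generating function for the Bell numbers Bell_k: exp(e^x - 1) = sum_{k>=0} Bell_k x^k / k!.
So the coefficient of x^6 in 4 exp(e^x - 1) is 4 Bell_6 / 6!.
Computing: Bell_6 = 203 and 6! = 720, giving
4 * 203/720 = 203/180.

203/180


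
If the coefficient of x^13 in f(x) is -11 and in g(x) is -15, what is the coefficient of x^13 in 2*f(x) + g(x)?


Scalar multiplication scales coefficients: 2 * -11 = -22.
Then add the g coefficient: -22 + -15
= -37

-37


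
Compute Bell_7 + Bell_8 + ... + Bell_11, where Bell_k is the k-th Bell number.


Recall Bell_k counts set partitions of a k-set (with Bell_0 = 1 by convention).
Bell_7 through Bell_11: 877, 4140, 21147, 115975, 678570
Sum = 877 + 4140 + 21147 + 115975 + 678570 = 820709.

820709


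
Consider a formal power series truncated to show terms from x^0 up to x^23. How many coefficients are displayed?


From x^0 to x^23 inclusive, the count is 23 - 0 + 1 = 24.

24


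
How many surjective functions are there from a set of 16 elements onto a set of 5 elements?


By inclusion-exclusion on which target elements are missed, the number of surjections from an n-set onto a k-set is
surj(n, k) = sum_{j=0}^{k} (-1)^j C(k, j) (k - j)^n.
Equivalently surj(n, k) = k! * S(n, k), where S(n, k) is the Stirling number of the second kind.
For n = 16, k = 5:
S(16, 5) = 1096190550, so
surj = 5! * 1096190550 = 120 * 1096190550 = 131542866000.

131542866000


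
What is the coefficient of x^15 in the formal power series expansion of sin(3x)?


The Maclaurin series is sin(t) = sum_{k>=0} (-1)^k t^(2k+1) / (2k+1)!, so substituting t = 3x, only odd powers of x are nonzero, with coefficient of x^(2k+1) equal to (-1)^k 3^(2k+1) / (2k+1)!.
Write 15 = 2*7 + 1, giving the coefficient (-1)^7 * 3^15 / 15! = -14348907/1307674368000 = -19683/1793792000.

-19683/1793792000


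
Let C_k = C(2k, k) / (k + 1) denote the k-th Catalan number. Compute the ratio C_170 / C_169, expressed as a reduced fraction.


Using C_k = (2k)! / (k! (k+1)!), the ratio C_{k+1}/C_k simplifies to
C_{k+1}/C_k = [(2k+2)! / ((k+1)! (k+2)!)] * [k! (k+1)! / (2k)!]
 = (2k+2)(2k+1) / ((k+1)(k+2)) = 2(2k+1) / (k+2).
For k = 169: 2(2*169 + 1) / (169 + 2) = 678/171 = 226/57.

226/57


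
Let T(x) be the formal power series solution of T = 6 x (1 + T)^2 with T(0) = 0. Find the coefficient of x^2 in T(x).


Apply the Lagrange inversion formula: if T = 6 x * phi(T) with phi(t) = (1 + t)^2, then [x^n] T = 6^n * (1/n) [t^(n-1)] phi(t)^n = 6^n * (1/n) [t^(n-1)] (1 + t)^(2n) = 6^n * (1/n) C(2n, n-1).
Using the identity C(2n, n-1) = C(2n, n) * n / (n+1), the unscaled factor equals C(2n, n) / (n+1) = C_n, the n-th Catalan number.
For n = 2: C_2 = C(4, 2) / 3 = 6/3 = 2.
With the 6^2 = 36 factor, the coefficient is 36 * 2 = 72.

72


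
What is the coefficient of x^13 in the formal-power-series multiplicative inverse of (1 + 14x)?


The inverse is 1/(1 + 14x). Apply the geometric identity 1/(1 - y) = sum_{k>=0} y^k with y = -14x:
1/(1 + 14x) = sum_{k>=0} (-14)^k x^k.
So the coefficient of x^13 is (-14)^13 = -793714773254144.

-793714773254144


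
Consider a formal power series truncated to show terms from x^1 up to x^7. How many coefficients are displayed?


From x^1 to x^7 inclusive, the count is 7 - 1 + 1 = 7.

7


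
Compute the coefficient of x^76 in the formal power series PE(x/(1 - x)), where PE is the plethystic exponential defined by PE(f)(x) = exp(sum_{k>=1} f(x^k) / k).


For f(x) = x/(1 - x) we have
sum_{k>=1} f(x^k) / k = sum_{k>=1} (1/k) * x^k / (1 - x^k) = sum_{k, m >= 1} x^(k m) / k,
which after exponentiating simplifies to
PE(x/(1 - x)) = prod_{k>=1} 1 / (1 - x^k).
This is the generating function for the partition function p(n), so the coefficient of x^76 is p(76).
Computing p(76) by dynamic programming over parts 1, 2, ..., 76: p(76) = 9289091.

9289091


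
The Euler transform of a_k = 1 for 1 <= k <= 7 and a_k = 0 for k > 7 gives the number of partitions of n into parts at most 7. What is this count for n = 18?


Partitions of 18 into parts at most 7:
Using generating function (1-x)^(-1)(1-x^2)^(-1)...(1-x^7)^(-1),
the coefficient of x^18 = 248

248


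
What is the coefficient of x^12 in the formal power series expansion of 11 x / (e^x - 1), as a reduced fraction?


The exponential generating function for Bernoulli numbers is
x / (e^x - 1) = sum_{k>=0} B_k x^k / k!.
So the coefficient of x^12 in 11 x / (e^x - 1) is 11 B_12 / 12!.
Computing: B_12 = -691/2730, 12! = 479001600, giving
11 * -691/2730 / 479001600 = -691/118879488000.

-691/118879488000


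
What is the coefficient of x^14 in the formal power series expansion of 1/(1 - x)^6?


The negative binomial / multiset identity is
1/(1 - x)^r = sum_{k>=0} C(k + r - 1, r - 1) x^k.
Here r = 6 and k = 14, so the coefficient is
C(14 + 5, 5) = C(19, 5)
= 11628

11628


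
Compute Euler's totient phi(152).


phi(n) counts integers in [1, n] coprime to n. Using the multiplicative formula phi(n) = n * prod_{p | n} (1 - 1/p):
152 = 2^3 * 19, so
phi(152) = 152 * (1 - 1/2) * (1 - 1/19) = 72.

72


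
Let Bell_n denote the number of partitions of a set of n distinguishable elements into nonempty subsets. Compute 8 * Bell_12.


Bell_12 can be computed from the Bell triangle or from Dobinski's identity Bell_n = (1/e) * sum_{k>=0} k^n / k!.
Computing Bell_12 = 4213597.
Then 8 * 4213597 = 33708776.

33708776


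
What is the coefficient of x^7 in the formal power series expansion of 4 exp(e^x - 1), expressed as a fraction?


exp(e^x - 1) is the exponential generating function for the Bell numbers Bell_k: exp(e^x - 1) = sum_{k>=0} Bell_k x^k / k!.
So the coefficient of x^7 in 4 exp(e^x - 1) is 4 Bell_7 / 7!.
Computing: Bell_7 = 877 and 7! = 5040, giving
4 * 877/5040 = 877/1260.

877/1260


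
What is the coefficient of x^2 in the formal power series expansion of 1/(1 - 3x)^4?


The general identity 1/(1 - c x)^r = sum_{k>=0} c^k C(k + r - 1, r - 1) x^k follows by substituting y = c x into 1/(1 - y)^r = sum_{k>=0} C(k + r - 1, r - 1) y^k.
For c = 3, r = 4, k = 2:
3^2 * C(5, 3) = 9 * 10 = 90.

90


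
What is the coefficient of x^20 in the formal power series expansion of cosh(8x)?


The Maclaurin series is cosh(t) = sum_{m>=0} t^(2m) / (2m)!, so substituting t = 8x, only even powers of x are nonzero, with coefficient of x^(2m) equal to 8^(2m) / (2m)!.
For x^20 the coefficient is 8^20/20! = 1152921504606846976/2432902008176640000 = 4398046511104/9280784638125.

4398046511104/9280784638125


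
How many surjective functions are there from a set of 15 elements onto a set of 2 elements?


By inclusion-exclusion on which target elements are missed, the number of surjections from an n-set onto a k-set is
surj(n, k) = sum_{j=0}^{k} (-1)^j C(k, j) (k - j)^n.
Equivalently surj(n, k) = k! * S(n, k), where S(n, k) is the Stirling number of the second kind.
For n = 15, k = 2:
S(15, 2) = 16383, so
surj = 2! * 16383 = 2 * 16383 = 32766.

32766


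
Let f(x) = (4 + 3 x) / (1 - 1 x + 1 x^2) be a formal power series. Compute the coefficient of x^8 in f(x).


Write f(x) = sum_{k>=0} a_k x^k. Multiplying both sides by 1 - 1 x + 1 x^2 gives
(1 - 1 x + 1 x^2) sum_{k>=0} a_k x^k = 4 + 3 x.
Matching coefficients:
 x^0: a_0 = 4
 x^1: a_1 - 1 a_0 = 3  =>  a_1 = 1*4 + 3 = 7
 x^k (k >= 2): a_k = 1 a_{k-1} - 1 a_{k-2}.
Iterating: a_2 = 3, a_3 = -4, a_4 = -7, a_5 = -3, a_6 = 4, a_7 = 7, a_8 = 3.
So the coefficient of x^8 is 3.

3


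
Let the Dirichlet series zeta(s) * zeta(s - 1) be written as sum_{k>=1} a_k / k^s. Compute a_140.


Convolution gives a_k = sum_{d | k} d * 1 = sum_{d | k} d = sigma(k), the sum of positive divisors of k.
For k = 140, the divisors are 1, 2, 4, 5, 7, 10, 14, 20, 28, 35, 70, 140, so
sigma(140) = 1 + 2 + 4 + 5 + 7 + 10 + 14 + 20 + 28 + 35 + 70 + 140 = 336.

336


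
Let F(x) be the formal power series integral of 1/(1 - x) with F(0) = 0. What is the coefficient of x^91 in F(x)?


1/(1 - x) = sum_{k>=0} x^k. Integrating termwise and using F(0) = 0 gives
F(x) = sum_{k>=0} x^(k+1) / (k+1) = sum_{m>=1} x^m / m = -ln(1 - x).
So the coefficient of x^91 is 1/91 = 1/91.

1/91


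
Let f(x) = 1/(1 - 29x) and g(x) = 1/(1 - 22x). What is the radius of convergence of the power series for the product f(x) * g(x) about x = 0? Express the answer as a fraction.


The radius of 1/(1 - 29x) is 1/29 (nearest singularity at x = 1/29), and the radius of 1/(1 - 22x) is 1/22.
The product f(x)*g(x) = 1/((1 - 29x)(1 - 22x)) has singularities at both 1/29 and 1/22, so its radius of convergence is the distance to the nearest one:
min(1/29, 1/22) = 1/29.

1/29


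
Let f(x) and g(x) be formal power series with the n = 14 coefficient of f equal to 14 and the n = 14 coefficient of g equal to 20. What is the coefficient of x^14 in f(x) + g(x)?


Addition of formal power series is termwise.
The coefficient of x^14 in f + g = 14 + 20
= 34

34


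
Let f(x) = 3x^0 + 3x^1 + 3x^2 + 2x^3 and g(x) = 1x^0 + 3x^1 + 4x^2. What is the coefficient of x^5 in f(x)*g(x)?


Cauchy product at x^5:
2*4
= 8

8


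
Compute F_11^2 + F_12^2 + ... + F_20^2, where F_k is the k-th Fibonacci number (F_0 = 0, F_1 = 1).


There is a standard identity sum_{k=0}^{N} F_k^2 = F_N * F_{N+1} (proved inductively from the telescoping relation F_k^2 = F_k F_{k+1} - F_{k-1} F_k). Then
sum_{k=11}^{20} F_k^2 = F_20 F_21 - F_10 F_11.
Computing: F_20 = 6765, F_21 = 10946, F_10 = 55, F_11 = 89.
Sum = 6765 * 10946 - 55 * 89 = 74044795.

74044795


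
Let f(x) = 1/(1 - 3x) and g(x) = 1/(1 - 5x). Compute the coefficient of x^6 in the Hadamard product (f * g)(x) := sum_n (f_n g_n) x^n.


f has coefficients f_k = 3^k and g has coefficients g_k = 5^k, so the Hadamard product has coefficient (f*g)_k = 3^k * 5^k = 15^k.
For k = 6: 15^6 = 11390625.

11390625


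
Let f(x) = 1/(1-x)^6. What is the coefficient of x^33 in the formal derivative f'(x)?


Differentiate: d/dx [ 1/(1-x)^r ] = r / (1-x)^(r+1).
Here r = 6, so f'(x) = 6 / (1-x)^7.
The expansion of 1/(1-x)^(r+1) has coefficient of x^n equal to C(n+r, r).
So the coefficient of x^33 in f'(x) is
6 * C(39, 6) = 6 * 3262623 = 19575738

19575738


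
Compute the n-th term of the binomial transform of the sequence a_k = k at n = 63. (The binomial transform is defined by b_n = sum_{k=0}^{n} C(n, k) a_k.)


With a_k = k, b_n = sum_{k=0}^{n} C(n, k) k. Using k * C(n, k) = n * C(n-1, k-1) gives b_n = n * sum_{k>=1} C(n-1, k-1) = n * 2^(n-1).
For n = 63: 63 * 2^62 = 63 * 4611686018427387904 = 290536219160925437952.

290536219160925437952


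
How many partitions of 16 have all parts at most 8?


Using the generating function (1-x)^(-1)(1-x^2)^(-1)...(1-x^8)^(-1),
the coefficient of x^16 counts these restricted partitions.
Result = 186

186


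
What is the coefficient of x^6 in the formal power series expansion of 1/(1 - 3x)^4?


The general identity 1/(1 - c x)^r = sum_{k>=0} c^k C(k + r - 1, r - 1) x^k follows by substituting y = c x into 1/(1 - y)^r = sum_{k>=0} C(k + r - 1, r - 1) y^k.
For c = 3, r = 4, k = 6:
3^6 * C(9, 3) = 729 * 84 = 61236.

61236


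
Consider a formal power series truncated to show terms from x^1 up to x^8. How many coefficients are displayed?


From x^1 to x^8 inclusive, the count is 8 - 1 + 1 = 8.

8


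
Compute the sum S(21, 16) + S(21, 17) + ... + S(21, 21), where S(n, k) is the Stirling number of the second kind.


By definition, S(n, k) counts partitions of an n-set into exactly k nonempty blocks.
Computing row n = 21 for k = 16..21:
S(21, k): 809944464, 34952799, 1023435, 19285, 210, 1
Sum = 845940194.

845940194


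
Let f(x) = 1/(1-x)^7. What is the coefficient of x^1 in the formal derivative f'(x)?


Differentiate: d/dx [ 1/(1-x)^r ] = r / (1-x)^(r+1).
Here r = 7, so f'(x) = 7 / (1-x)^8.
The expansion of 1/(1-x)^(r+1) has coefficient of x^n equal to C(n+r, r).
So the coefficient of x^1 in f'(x) is
7 * C(8, 7) = 7 * 8 = 56

56


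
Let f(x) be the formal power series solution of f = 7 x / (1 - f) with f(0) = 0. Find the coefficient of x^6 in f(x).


Apply Lagrange inversion: f = 7 x * phi(f) with phi(t) = 1/(1 - t), so
[x^n] f = 7^n * (1/n) [t^(n-1)] phi(t)^n = 7^n * (1/n) [t^(n-1)] (1 - t)^(-n) = 7^n * (1/n) C(2n - 2, n - 1) = 7^n * C_{n-1}.
For n = 6: C_5 = C(10, 5) / 6 = 252/6 = 42.
With the 7^6 = 117649 factor, the coefficient is 117649 * 42 = 4941258.

4941258


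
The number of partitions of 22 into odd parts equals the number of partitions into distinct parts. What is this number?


Computing partitions of 22 into odd parts (1, 3, 5, ...):
Using the generating function prod_{k>=0} 1/(1-x^(2k+1)),
the count is 89

89


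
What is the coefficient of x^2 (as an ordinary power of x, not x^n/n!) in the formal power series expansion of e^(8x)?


The exponential series is e^y = sum_{k>=0} y^k / k!. Substituting y = 8x gives
e^(8x) = sum_{k>=0} 8^k x^k / k!.
So the coefficient of x^n is a^n/n! with a = 8, n = 2:
8^2 / 2! = 64/2 = 32

32


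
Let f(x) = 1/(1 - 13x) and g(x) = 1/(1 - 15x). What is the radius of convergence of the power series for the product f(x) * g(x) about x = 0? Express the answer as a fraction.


The radius of 1/(1 - 13x) is 1/13 (nearest singularity at x = 1/13), and the radius of 1/(1 - 15x) is 1/15.
The product f(x)*g(x) = 1/((1 - 13x)(1 - 15x)) has singularities at both 1/13 and 1/15, so its radius of convergence is the distance to the nearest one:
min(1/13, 1/15) = 1/15.

1/15


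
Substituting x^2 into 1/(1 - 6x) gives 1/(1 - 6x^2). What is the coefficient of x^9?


Since 1/(1 - 6x^2) only has even powers of x,
the coefficient of x^9 (odd) is 0.

0


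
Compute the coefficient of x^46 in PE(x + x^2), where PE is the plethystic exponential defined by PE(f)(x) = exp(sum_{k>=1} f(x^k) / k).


With f(x) = x + x^2, the exponent is sum_{k>=1} (x^k + x^(2k)) / k = -ln(1 - x) - ln(1 - x^2). Exponentiating:
PE(x + x^2) = 1 / ((1 - x)(1 - x^2)).
This is the generating function for partitions of n into parts of size 1 or 2. The number of 2's can be any j in 0..23, and the rest are 1's, so
[x^46] = floor(46/2) + 1 = 24.

24


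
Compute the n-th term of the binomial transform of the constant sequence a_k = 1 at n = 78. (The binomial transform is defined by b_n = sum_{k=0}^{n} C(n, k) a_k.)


With a_k = 1 for all k, b_n = sum_{k=0}^{n} C(n, k) = 2^n by the binomial theorem.
For n = 78: 2^78 = 302231454903657293676544.

302231454903657293676544


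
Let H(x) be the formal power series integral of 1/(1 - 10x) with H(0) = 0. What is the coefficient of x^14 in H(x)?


1/(1 - 10x) = sum_{k>=0} 10^k x^k. Integrating termwise with H(0) = 0:
H(x) = sum_{k>=0} 10^k x^(k+1) / (k+1) = sum_{m>=1} 10^(m-1) x^m / m.
For m = 14: 10^13/14 = 10000000000000/14 = 5000000000000/7.

5000000000000/7


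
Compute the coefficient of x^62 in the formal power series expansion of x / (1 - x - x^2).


Let f(x) = sum_{k>=0} a_k x^k. Multiplying f(x) * (1 - x - x^2) = x and matching coefficients gives a_0 = 0, a_1 = 1, and a_k = a_{k-1} + a_{k-2} for k >= 2. These are the Fibonacci numbers F_k.
Iterating from F_0 = 0, F_1 = 1:
F_0=0, F_1=1, F_2=1, F_3=2, F_4=3, F_5=5, F_6=8, F_7=13, F_8=21, F_9=34, ...
F_62 = 4052739537881.

4052739537881


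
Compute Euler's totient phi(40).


phi(n) counts integers in [1, n] coprime to n. Using the multiplicative formula phi(n) = n * prod_{p | n} (1 - 1/p):
40 = 2^3 * 5, so
phi(40) = 40 * (1 - 1/2) * (1 - 1/5) = 16.

16


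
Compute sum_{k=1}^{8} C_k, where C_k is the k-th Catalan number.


C_1 through C_8: 1, 2, 5, 14, 42, 132, 429, 1430
Sum = 1 + 2 + 5 + 14 + 42 + 132 + 429 + 1430
= 2055

2055


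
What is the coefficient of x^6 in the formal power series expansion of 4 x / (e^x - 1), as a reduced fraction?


The exponential generating function for Bernoulli numbers is
x / (e^x - 1) = sum_{k>=0} B_k x^k / k!.
So the coefficient of x^6 in 4 x / (e^x - 1) is 4 B_6 / 6!.
Computing: B_6 = 1/42, 6! = 720, giving
4 * 1/42 / 720 = 1/7560.

1/7560


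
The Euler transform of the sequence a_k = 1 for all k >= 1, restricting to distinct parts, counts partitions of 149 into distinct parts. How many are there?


Partitions of 149 into distinct parts can be computed via generating function.
Product (1+x)(1+x^2)(1+x^3)...
The coefficient of x^149 = 18108418

18108418


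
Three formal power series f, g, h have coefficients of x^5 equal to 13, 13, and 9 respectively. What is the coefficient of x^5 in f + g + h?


Series addition is componentwise:
13 + 13 + 9
= 35

35


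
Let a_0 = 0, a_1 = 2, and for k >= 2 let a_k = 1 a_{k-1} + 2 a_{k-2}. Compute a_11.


Iterating the recurrence forward:
a_0 = 0
a_1 = 2
a_2 = 1*2 + 2*0 = 2
a_3 = 1*2 + 2*2 = 6
a_4 = 1*6 + 2*2 = 10
a_5 = 1*10 + 2*6 = 22
a_6 = 1*22 + 2*10 = 42
a_7 = 1*42 + 2*22 = 86
a_8 = 1*86 + 2*42 = 170
a_9 = 1*170 + 2*86 = 342
a_10 = 1*342 + 2*170 = 682
a_11 = 1*682 + 2*342 = 1366
So a_11 = 1366.

1366


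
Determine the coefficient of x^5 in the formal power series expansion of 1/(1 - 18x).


The geometric series identity gives 1/(1 - c x) = sum_{k>=0} c^k x^k, so the coefficient of x^k is c^k.
Here c = 18 and k = 5.
Computing: 18^5 = 1889568

1889568


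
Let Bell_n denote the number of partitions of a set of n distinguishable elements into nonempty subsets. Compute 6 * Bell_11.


Bell_11 can be computed from the Bell triangle or from Dobinski's identity Bell_n = (1/e) * sum_{k>=0} k^n / k!.
Computing Bell_11 = 678570.
Then 6 * 678570 = 4071420.

4071420


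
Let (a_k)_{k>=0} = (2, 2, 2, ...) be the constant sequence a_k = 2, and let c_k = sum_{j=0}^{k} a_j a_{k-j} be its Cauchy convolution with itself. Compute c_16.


Since a_j = 2 for all j >= 0, the convolution sum becomes
c_k = sum_{j=0}^{k} 2 * 2 = 4 * (k + 1).
Equivalently, the generating function of (a_k) is 2/(1 - x) and its square is 4/(1 - x)^2 = sum_{k>=0} 4(k + 1) x^k.
For k = 16: 4 * 17 = 68.

68


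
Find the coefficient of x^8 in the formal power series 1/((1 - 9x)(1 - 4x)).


By partial fractions or Cauchy convolution:
The coefficient equals sum_{k=0}^{8} 9^k * 4^(8-k).
= 77431669

77431669


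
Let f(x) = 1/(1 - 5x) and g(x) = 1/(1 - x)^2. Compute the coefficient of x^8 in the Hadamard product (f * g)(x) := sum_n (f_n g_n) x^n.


f has coefficients f_k = 5^k. For g = 1/(1 - x)^2 the coefficient is g_k = C(k + 1, 1) = k + 1. The Hadamard coefficient is (f * g)_k = 5^k * (k + 1).
For k = 8: 5^8 * 9 = 390625 * 9 = 3515625.

3515625


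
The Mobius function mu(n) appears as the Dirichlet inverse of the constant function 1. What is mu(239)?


239 = 239 (all distinct primes).
mu(239) = (-1)^1 = -1

-1


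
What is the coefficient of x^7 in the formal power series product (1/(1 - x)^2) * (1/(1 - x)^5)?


Combine the factors: (1/(1 - x)^2) * (1/(1 - x)^5) = 1/(1 - x)^7.
Then use 1/(1 - x)^r = sum_{k>=0} C(k + r - 1, r - 1) x^k with r = 7 and k = 7:
C(13, 6) = 1716.

1716


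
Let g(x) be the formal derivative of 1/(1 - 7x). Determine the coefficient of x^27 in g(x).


Differentiate termwise: d/dx sum_{k>=0} 7^k x^k = sum_{k>=1} k 7^k x^(k-1) = sum_{j>=0} (j+1) 7^(j+1) x^j.
Equivalently, d/dx [1/(1 - 7x)] = 7/(1 - 7x)^2.
For j = 27: 28 * 7^28 = 28 * 459986536544739960976801 = 12879623023252718907350428.

12879623023252718907350428


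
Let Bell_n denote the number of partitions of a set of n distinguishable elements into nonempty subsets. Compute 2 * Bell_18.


Bell_18 can be computed from the Bell triangle or from Dobinski's identity Bell_n = (1/e) * sum_{k>=0} k^n / k!.
Computing Bell_18 = 682076806159.
Then 2 * 682076806159 = 1364153612318.

1364153612318


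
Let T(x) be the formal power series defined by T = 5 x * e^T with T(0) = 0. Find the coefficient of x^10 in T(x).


Apply the Lagrange inversion formula: if T = 5 x * phi(T) with phi(t) = e^t, then
[x^n] T = 5^n * (1/n) [t^(n-1)] phi(t)^n = 5^n * (1/n) [t^(n-1)] e^(n t) = 5^n * (1/n) * n^(n-1) / (n-1)! = 5^n * n^(n-1) / n!.
When c = 1 this is the Cayley count of rooted labeled trees on n vertices, divided by n!.
For n = 10: 5^10 * 10^9 / 10! = 9765625 * 1000000000/3628800 = 1525878906250/567.

1525878906250/567


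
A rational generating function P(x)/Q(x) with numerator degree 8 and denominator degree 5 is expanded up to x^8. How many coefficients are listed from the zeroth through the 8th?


Expanding up to x^8 gives the coefficients for x^0, x^1, ..., x^8.
That is 8 + 1 = 9 coefficients in total.

9


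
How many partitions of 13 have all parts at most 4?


Using the generating function (1-x)^(-1)(1-x^2)^(-1)...(1-x^4)^(-1),
the coefficient of x^13 counts these restricted partitions.
Result = 39

39


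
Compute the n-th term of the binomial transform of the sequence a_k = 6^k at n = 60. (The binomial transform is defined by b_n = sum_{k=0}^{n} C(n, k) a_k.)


With a_k = 6^k, b_n = sum_{k=0}^{n} C(n, k) 6^k = (1 + 6)^n by the binomial theorem.
For n = 60: (1 + 6)^60 = 7^60 = 508021860739623365322188197652216501772434524836001.

508021860739623365322188197652216501772434524836001


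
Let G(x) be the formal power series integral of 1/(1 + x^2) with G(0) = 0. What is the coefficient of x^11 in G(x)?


1/(1 + x^2) = sum_{j>=0} (-1)^j x^(2j). Integrating termwise with G(0) = 0:
G(x) = sum_{j>=0} (-1)^j x^(2j+1) / (2j+1) = arctan(x).
Only odd powers are nonzero. For x^11 write 11 = 2*5 + 1, giving
(-1)^5 / 11 = -1/11 = -1/11.

-1/11


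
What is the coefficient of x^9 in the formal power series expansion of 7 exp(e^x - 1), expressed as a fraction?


exp(e^x - 1) is the exponential generating function for the Bell numbers Bell_k: exp(e^x - 1) = sum_{k>=0} Bell_k x^k / k!.
So the coefficient of x^9 in 7 exp(e^x - 1) is 7 Bell_9 / 9!.
Computing: Bell_9 = 21147 and 9! = 362880, giving
7 * 21147/362880 = 7049/17280.

7049/17280


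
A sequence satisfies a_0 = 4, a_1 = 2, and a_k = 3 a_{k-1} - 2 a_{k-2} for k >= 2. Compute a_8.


The characteristic equation is t^2 - 3 t + 2 = 0, with roots r_1 = 2 and r_2 = 1 (so c_1 = r_1 + r_2, c_2 = -r_1 r_2 as required).
One can use the closed form a_n = A r_1^n + B r_2^n, but direct iteration is more reliable:
a_0 = 4, a_1 = 2, a_2 = -2, a_3 = -10, a_4 = -26, a_5 = -58, a_6 = -122, a_7 = -250, a_8 = -506.
So a_8 = -506.

-506


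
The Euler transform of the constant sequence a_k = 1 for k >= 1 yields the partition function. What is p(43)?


The Euler transform converts the sequence a_k = 1 into the number of integer partitions.
Using the recurrence or dynamic programming:
p(43) = 63261

63261


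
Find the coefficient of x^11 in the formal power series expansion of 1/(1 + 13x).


Write 1/(1 + c x) = 1/(1 - (-c) x) and apply the geometric-series identity
1/(1 - y) = sum_{k>=0} y^k to get 1/(1 + c x) = sum_{k>=0} (-c)^k x^k.
So the coefficient of x^k is (-c)^k = (-1)^k * c^k.
Here c = 13 and k = 11:
(-13)^11 = -1 * 1792160394037 = -1792160394037

-1792160394037


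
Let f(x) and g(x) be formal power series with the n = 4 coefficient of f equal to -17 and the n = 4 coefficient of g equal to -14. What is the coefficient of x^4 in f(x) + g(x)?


Addition of formal power series is termwise.
The coefficient of x^4 in f + g = -17 + -14
= -31

-31


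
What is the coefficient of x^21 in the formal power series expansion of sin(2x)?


The Maclaurin series is sin(t) = sum_{k>=0} (-1)^k t^(2k+1) / (2k+1)!, so substituting t = 2x, only odd powers of x are nonzero, with coefficient of x^(2k+1) equal to (-1)^k 2^(2k+1) / (2k+1)!.
Write 21 = 2*10 + 1, giving the coefficient (-1)^10 * 2^21 / 21! = 2097152/51090942171709440000 = 8/194896477400625.

8/194896477400625


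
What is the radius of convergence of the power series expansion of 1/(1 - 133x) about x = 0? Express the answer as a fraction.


Expanding 1/(1 - 133x) = sum_{k>=0} 133^k x^k, the series converges when |133x| < 1, i.e., |x| < 1/133.
So the radius of convergence is 1/133 = 1/133.

1/133


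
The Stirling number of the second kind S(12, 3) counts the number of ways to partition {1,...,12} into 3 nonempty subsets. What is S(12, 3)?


Using the explicit formula S(n,k) = (1/k!) sum_{j=0}^{k} (-1)^(k-j) C(k,j) j^n:
S(12, 3) = 86526
Equivalently, S(n,k) is n! times the coefficient of x^n in the EGF (e^x - 1)^k / k!.

86526


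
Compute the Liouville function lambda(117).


The Liouville function is lambda(k) = (-1)^Omega(k), where Omega(k) counts the prime factors of k with multiplicity.
Factoring: 117 = 3 * 3 * 13, so Omega(117) = 3.
lambda(117) = (-1)^3 = -1.

-1


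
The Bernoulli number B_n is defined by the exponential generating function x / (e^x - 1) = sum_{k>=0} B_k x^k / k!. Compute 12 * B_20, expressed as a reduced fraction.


Bernoulli numbers can also be computed recursively via B_0 = 1 and sum_{j=0}^{m} C(m+1, j) B_j = 0 for m >= 1. Odd-index Bernoulli numbers vanish for k >= 3.
Computing B_20 = -174611/330, so 12 * B_20 = 12 * -174611/330 = -349222/55.

-349222/55


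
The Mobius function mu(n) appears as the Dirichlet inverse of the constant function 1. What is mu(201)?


201 = 3 * 67 (all distinct primes).
mu(201) = (-1)^2 = 1

1


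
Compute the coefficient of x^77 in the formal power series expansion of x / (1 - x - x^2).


Let f(x) = sum_{k>=0} a_k x^k. Multiplying f(x) * (1 - x - x^2) = x and matching coefficients gives a_0 = 0, a_1 = 1, and a_k = a_{k-1} + a_{k-2} for k >= 2. These are the Fibonacci numbers F_k.
Iterating from F_0 = 0, F_1 = 1:
F_0=0, F_1=1, F_2=1, F_3=2, F_4=3, F_5=5, F_6=8, F_7=13, F_8=21, F_9=34, ...
F_77 = 5527939700884757.

5527939700884757


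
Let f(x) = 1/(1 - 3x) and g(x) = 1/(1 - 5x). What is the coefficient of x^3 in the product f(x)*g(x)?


The coefficient of x^n in f*g is the Cauchy product: sum_{k=0}^{n} a^k * b^(n-k).
With a=3, b=5, n=3:
sum_{k=0}^{3} 3^k * 5^(3-k)
= 272

272


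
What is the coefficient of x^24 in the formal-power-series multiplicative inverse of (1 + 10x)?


The inverse is 1/(1 + 10x). Apply the geometric identity 1/(1 - y) = sum_{k>=0} y^k with y = -10x:
1/(1 + 10x) = sum_{k>=0} (-10)^k x^k.
So the coefficient of x^24 is (-10)^24 = 1000000000000000000000000.

1000000000000000000000000


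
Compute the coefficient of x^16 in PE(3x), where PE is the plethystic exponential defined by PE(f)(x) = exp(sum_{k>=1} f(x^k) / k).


With f(x) = 3x, the exponent is sum_{k>=1} 3 x^k / k = 3 * (-ln(1 - x)). Exponentiating:
PE(3x) = exp(-3 ln(1 - x)) = 1/(1 - x)^3.
By the negative binomial expansion, [x^n] 1/(1 - x)^3 = C(n + 2, 2).
For n = 16: C(18, 2) = 153.

153


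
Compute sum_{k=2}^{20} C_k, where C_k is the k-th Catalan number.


C_2 through C_20: 2, 5, 14, 42, 132, 429, 1430, 4862, 16796, 58786, 208012, 742900, 2674440, 9694845, 35357670, 129644790, 477638700, 1767263190, 6564120420
Sum = 2 + 5 + 14 + 42 + 132 + 429 + 1430 + 4862 + 16796 + 58786 + 208012 + 742900 + 2674440 + 9694845 + 35357670 + 129644790 + 477638700 + 1767263190 + 6564120420
= 8987427465

8987427465


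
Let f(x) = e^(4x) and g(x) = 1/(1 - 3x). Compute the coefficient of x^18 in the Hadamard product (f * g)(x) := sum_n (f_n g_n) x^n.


Expanding: f_k = 4^k/k! (from e^(4x)) and g_k = 3^k (from 1/(1 - 3x)). So the Hadamard coefficient (f * g)_k = 4^k 3^k / k! = (12)^k / k!.
For k = 18: 12^18/18! = 26623333280885243904/6402373705728000 = 61917364224/14889875.

61917364224/14889875


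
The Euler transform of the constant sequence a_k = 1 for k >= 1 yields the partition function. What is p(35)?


The Euler transform converts the sequence a_k = 1 into the number of integer partitions.
Using the recurrence or dynamic programming:
p(35) = 14883

14883


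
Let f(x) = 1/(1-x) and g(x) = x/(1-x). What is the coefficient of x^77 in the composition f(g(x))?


First simplify the composition: f(g(x)) = 1/(1 - x/(1-x)) = (1-x)/((1-x) - x) = (1-x)/(1-2x).
Now extract the coefficient. Write (1-x)/(1-2x) = 1/(1-2x) - x/(1-2x).
The coefficient of x^n in 1/(1-2x) is 2^n, and in x/(1-2x) is 2^(n-1) (for n >= 1).
So the coefficient of x^77 is 2^77 - 2^76 = 151115727451828646838272 - 75557863725914323419136 = 75557863725914323419136.

75557863725914323419136


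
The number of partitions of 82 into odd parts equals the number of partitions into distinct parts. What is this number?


Computing partitions of 82 into odd parts (1, 3, 5, ...):
Using the generating function prod_{k>=0} 1/(1-x^(2k+1)),
the count is 92864

92864


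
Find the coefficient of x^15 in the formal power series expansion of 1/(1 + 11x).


Write 1/(1 + c x) = 1/(1 - (-c) x) and apply the geometric-series identity
1/(1 - y) = sum_{k>=0} y^k to get 1/(1 + c x) = sum_{k>=0} (-c)^k x^k.
So the coefficient of x^k is (-c)^k = (-1)^k * c^k.
Here c = 11 and k = 15:
(-11)^15 = -1 * 4177248169415651 = -4177248169415651

-4177248169415651


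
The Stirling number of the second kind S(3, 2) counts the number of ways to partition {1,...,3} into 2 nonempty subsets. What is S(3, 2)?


Using the explicit formula S(n,k) = (1/k!) sum_{j=0}^{k} (-1)^(k-j) C(k,j) j^n:
S(3, 2) = 3
Equivalently, S(n,k) is n! times the coefficient of x^n in the EGF (e^x - 1)^k / k!.

3


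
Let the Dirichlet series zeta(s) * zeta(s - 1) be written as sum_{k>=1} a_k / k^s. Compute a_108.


Convolution gives a_k = sum_{d | k} d * 1 = sum_{d | k} d = sigma(k), the sum of positive divisors of k.
For k = 108, the divisors are 1, 2, 3, 4, 6, 9, 12, 18, 27, 36, 54, 108, so
sigma(108) = 1 + 2 + 3 + 4 + 6 + 9 + 12 + 18 + 27 + 36 + 54 + 108 = 280.

280


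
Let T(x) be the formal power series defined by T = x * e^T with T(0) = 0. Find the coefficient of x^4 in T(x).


Apply the Lagrange inversion formula: if T = x * phi(T) with phi(t) = e^t, then
[x^n] T = (1/n) [t^(n-1)] phi(t)^n = (1/n) [t^(n-1)] e^(n t) = (1/n) * n^(n-1) / (n-1)! = n^(n-1) / n!.
When c = 1 this is the Cayley count of rooted labeled trees on n vertices, divided by n!.
For n = 4: 4^3 / 4! = 64/24 = 8/3.

8/3


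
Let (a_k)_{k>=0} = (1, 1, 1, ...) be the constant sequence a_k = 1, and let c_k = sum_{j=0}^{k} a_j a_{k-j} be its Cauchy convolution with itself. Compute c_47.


Since a_j = 1 for all j >= 0, the convolution sum becomes
c_k = sum_{j=0}^{k} 1 * 1 = 1 * (k + 1).
Equivalently, the generating function of (a_k) is 1/(1 - x) and its square is 1/(1 - x)^2 = sum_{k>=0} 1(k + 1) x^k.
For k = 47: 1 * 48 = 48.

48


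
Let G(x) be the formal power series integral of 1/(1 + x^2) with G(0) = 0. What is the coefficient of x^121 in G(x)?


1/(1 + x^2) = sum_{j>=0} (-1)^j x^(2j). Integrating termwise with G(0) = 0:
G(x) = sum_{j>=0} (-1)^j x^(2j+1) / (2j+1) = arctan(x).
Only odd powers are nonzero. For x^121 write 121 = 2*60 + 1, giving
(-1)^60 / 121 = 1/121 = 1/121.

1/121


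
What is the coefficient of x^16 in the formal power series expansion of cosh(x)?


The Maclaurin series is cosh(t) = sum_{m>=0} t^(2m) / (2m)!, so substituting t = x, only even powers of x are nonzero, with coefficient of x^(2m) equal to 1 / (2m)!.
For x^16 the coefficient is 1/16! = 1/20922789888000 = 1/20922789888000.

1/20922789888000


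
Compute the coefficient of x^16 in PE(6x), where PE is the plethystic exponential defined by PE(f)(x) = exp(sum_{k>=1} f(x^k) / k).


With f(x) = 6x, the exponent is sum_{k>=1} 6 x^k / k = 6 * (-ln(1 - x)). Exponentiating:
PE(6x) = exp(-6 ln(1 - x)) = 1/(1 - x)^6.
By the negative binomial expansion, [x^n] 1/(1 - x)^6 = C(n + 5, 5).
For n = 16: C(21, 5) = 20349.

20349


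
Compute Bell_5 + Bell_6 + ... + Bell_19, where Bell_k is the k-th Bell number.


Recall Bell_k counts set partitions of a k-set (with Bell_0 = 1 by convention).
Bell_5 through Bell_19: 52, 203, 877, 4140, 21147, 115975, 678570, 4213597, 27644437, 190899322, 1382958545, 10480142147, 82864869804, 682076806159, 5832742205057
Sum = 52 + 203 + 877 + 4140 + 21147 + 115975 + 678570 + 4213597 + 27644437 + 190899322 + 1382958545 + 10480142147 + 82864869804 + 682076806159 + 5832742205057 = 6609770560032.

6609770560032


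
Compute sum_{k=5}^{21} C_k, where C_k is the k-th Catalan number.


C_5 through C_21: 42, 132, 429, 1430, 4862, 16796, 58786, 208012, 742900, 2674440, 9694845, 35357670, 129644790, 477638700, 1767263190, 6564120420, 24466267020
Sum = 42 + 132 + 429 + 1430 + 4862 + 16796 + 58786 + 208012 + 742900 + 2674440 + 9694845 + 35357670 + 129644790 + 477638700 + 1767263190 + 6564120420 + 24466267020
= 33453694464

33453694464


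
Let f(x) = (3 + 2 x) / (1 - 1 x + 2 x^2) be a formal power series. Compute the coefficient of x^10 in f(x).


Write f(x) = sum_{k>=0} a_k x^k. Multiplying both sides by 1 - 1 x + 2 x^2 gives
(1 - 1 x + 2 x^2) sum_{k>=0} a_k x^k = 3 + 2 x.
Matching coefficients:
 x^0: a_0 = 3
 x^1: a_1 - 1 a_0 = 2  =>  a_1 = 1*3 + 2 = 5
 x^k (k >= 2): a_k = 1 a_{k-1} - 2 a_{k-2}.
Iterating: a_2 = -1, a_3 = -11, a_4 = -9, a_5 = 13, a_6 = 31, a_7 = 5, a_8 = -57, a_9 = -67, a_10 = 47.
So the coefficient of x^10 is 47.

47


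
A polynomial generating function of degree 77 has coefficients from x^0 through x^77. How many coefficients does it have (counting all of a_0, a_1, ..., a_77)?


A polynomial of degree 77 takes the form a_0 + a_1 x + ... + a_77 x^77.
The number of coefficients is 77 + 1 = 78.

78


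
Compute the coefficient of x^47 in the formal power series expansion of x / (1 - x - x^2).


Let f(x) = sum_{k>=0} a_k x^k. Multiplying f(x) * (1 - x - x^2) = x and matching coefficients gives a_0 = 0, a_1 = 1, and a_k = a_{k-1} + a_{k-2} for k >= 2. These are the Fibonacci numbers F_k.
Iterating from F_0 = 0, F_1 = 1:
F_0=0, F_1=1, F_2=1, F_3=2, F_4=3, F_5=5, F_6=8, F_7=13, F_8=21, F_9=34, ...
F_47 = 2971215073.

2971215073


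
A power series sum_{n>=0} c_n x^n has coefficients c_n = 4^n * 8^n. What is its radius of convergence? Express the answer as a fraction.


By the root test (Cauchy-Hadamard), the radius is R = 1 / limsup_n |c_n|^(1/n).
Here |c_n|^(1/n) = (4^n * 8^n)^(1/n) = 4 * 8 = 32 for all n.
So R = 1/32 = 1/32.

1/32


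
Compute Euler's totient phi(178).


phi(n) counts integers in [1, n] coprime to n. Using the multiplicative formula phi(n) = n * prod_{p | n} (1 - 1/p):
178 = 2 * 89, so
phi(178) = 178 * (1 - 1/2) * (1 - 1/89) = 88.

88


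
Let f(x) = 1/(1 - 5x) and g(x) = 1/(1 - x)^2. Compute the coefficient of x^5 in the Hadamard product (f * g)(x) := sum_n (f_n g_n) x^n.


f has coefficients f_k = 5^k. For g = 1/(1 - x)^2 the coefficient is g_k = C(k + 1, 1) = k + 1. The Hadamard coefficient is (f * g)_k = 5^k * (k + 1).
For k = 5: 5^5 * 6 = 3125 * 6 = 18750.

18750


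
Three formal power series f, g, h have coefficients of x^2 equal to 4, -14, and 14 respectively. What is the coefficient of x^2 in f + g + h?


Series addition is componentwise:
4 + -14 + 14
= 4

4


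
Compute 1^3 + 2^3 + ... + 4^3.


This power sum has a closed form given by Faulhaber's formula
sum_{k=1}^{m} k^p = (1 / (p + 1)) * sum_{j=0}^{p} C(p + 1, j) B_j m^(p + 1 - j),
but for small m direct computation is fastest:
1 + 8 + 27 + 64 = 100.

100


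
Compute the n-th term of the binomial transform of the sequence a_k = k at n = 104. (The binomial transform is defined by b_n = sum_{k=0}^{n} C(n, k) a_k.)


With a_k = k, b_n = sum_{k=0}^{n} C(n, k) k. Using k * C(n, k) = n * C(n-1, k-1) gives b_n = n * sum_{k>=1} C(n-1, k-1) = n * 2^(n-1).
For n = 104: 104 * 2^103 = 104 * 10141204801825835211973625643008 = 1054685299389886862045257066872832.

1054685299389886862045257066872832


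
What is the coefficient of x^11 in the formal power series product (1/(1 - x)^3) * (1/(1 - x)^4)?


Combine the factors: (1/(1 - x)^3) * (1/(1 - x)^4) = 1/(1 - x)^7.
Then use 1/(1 - x)^r = sum_{k>=0} C(k + r - 1, r - 1) x^k with r = 7 and k = 11:
C(17, 6) = 12376.

12376


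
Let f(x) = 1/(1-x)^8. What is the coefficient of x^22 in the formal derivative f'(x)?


Differentiate: d/dx [ 1/(1-x)^r ] = r / (1-x)^(r+1).
Here r = 8, so f'(x) = 8 / (1-x)^9.
The expansion of 1/(1-x)^(r+1) has coefficient of x^n equal to C(n+r, r).
So the coefficient of x^22 in f'(x) is
8 * C(30, 8) = 8 * 5852925 = 46823400

46823400


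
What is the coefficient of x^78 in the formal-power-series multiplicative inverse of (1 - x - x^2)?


Let the inverse be f(x) = sum_{k>=0} a_k x^k. From f(x) * (1 - x - x^2) = 1 and matching coefficients:
 x^0: a_0 = 1.
 x^1: a_1 - a_0 = 0, so a_1 = 1.
 x^k (k >= 2): a_k - a_{k-1} - a_{k-2} = 0, i.e. a_k = a_{k-1} + a_{k-2}.
This is the Fibonacci-type recurrence shifted so that a_0 = a_1 = 1.
Iterating: a_0=1, a_1=1, a_2=2, a_3=3, a_4=5, a_5=8, a_6=13, a_7=21, a_8=34, a_9=55, ...
a_78 = 14472334024676221.

14472334024676221


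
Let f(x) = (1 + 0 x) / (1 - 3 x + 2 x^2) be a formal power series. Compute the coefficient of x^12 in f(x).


Write f(x) = sum_{k>=0} a_k x^k. Multiplying both sides by 1 - 3 x + 2 x^2 gives
(1 - 3 x + 2 x^2) sum_{k>=0} a_k x^k = 1 + 0 x.
Matching coefficients:
 x^0: a_0 = 1
 x^1: a_1 - 3 a_0 = 0  =>  a_1 = 3*1 + 0 = 3
 x^k (k >= 2): a_k = 3 a_{k-1} - 2 a_{k-2}.
Iterating: a_2 = 7, a_3 = 15, a_4 = 31, a_5 = 63, a_6 = 127, a_7 = 255, a_8 = 511, a_9 = 1023, a_10 = 2047, a_11 = 4095, a_12 = 8191.
So the coefficient of x^12 is 8191.

8191


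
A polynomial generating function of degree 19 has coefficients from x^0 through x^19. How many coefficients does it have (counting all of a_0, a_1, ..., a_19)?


A polynomial of degree 19 takes the form a_0 + a_1 x + ... + a_19 x^19.
The number of coefficients is 19 + 1 = 20.

20


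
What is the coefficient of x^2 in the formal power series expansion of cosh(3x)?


The Maclaurin series is cosh(t) = sum_{m>=0} t^(2m) / (2m)!, so substituting t = 3x, only even powers of x are nonzero, with coefficient of x^(2m) equal to 3^(2m) / (2m)!.
For x^2 the coefficient is 3^2/2! = 9/2 = 9/2.

9/2


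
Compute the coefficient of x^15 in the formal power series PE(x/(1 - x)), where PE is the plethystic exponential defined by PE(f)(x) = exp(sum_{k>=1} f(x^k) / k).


For f(x) = x/(1 - x) we have
sum_{k>=1} f(x^k) / k = sum_{k>=1} (1/k) * x^k / (1 - x^k) = sum_{k, m >= 1} x^(k m) / k,
which after exponentiating simplifies to
PE(x/(1 - x)) = prod_{k>=1} 1 / (1 - x^k).
This is the generating function for the partition function p(n), so the coefficient of x^15 is p(15).
Computing p(15) by dynamic programming over parts 1, 2, ..., 15: p(15) = 176.

176


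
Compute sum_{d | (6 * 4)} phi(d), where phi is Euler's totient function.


First, 6 * 4 = 24. One classical identity is sum_{d | n} phi(d) = n (each k in [1, n] has a unique gcd with n, and among the k's with gcd(k, n) = n/d there are phi(d) of them). So the sum equals 24. We also verify directly:
Divisors of 24: 1, 2, 3, 4, 6, 8, 12, 24.
phi values: 1, 1, 2, 2, 2, 4, 4, 8.
Sum = 24.

24
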